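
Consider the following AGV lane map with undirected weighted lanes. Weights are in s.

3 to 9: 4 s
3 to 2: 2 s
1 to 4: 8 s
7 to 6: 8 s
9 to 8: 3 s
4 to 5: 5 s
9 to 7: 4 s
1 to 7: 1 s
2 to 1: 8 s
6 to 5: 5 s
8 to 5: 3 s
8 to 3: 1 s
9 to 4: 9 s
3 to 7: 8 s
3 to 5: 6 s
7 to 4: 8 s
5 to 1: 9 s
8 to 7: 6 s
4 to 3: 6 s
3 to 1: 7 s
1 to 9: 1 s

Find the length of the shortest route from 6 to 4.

Enumerating some paths:
6–5–3–4: 5+6+6 = 17
6–5–4: 5+5 = 10
6–7–4: 8+8 = 16
6–5–8–3–4: 5+3+1+6 = 15
Cheapest is 6–5–4 at 10 s.

10 s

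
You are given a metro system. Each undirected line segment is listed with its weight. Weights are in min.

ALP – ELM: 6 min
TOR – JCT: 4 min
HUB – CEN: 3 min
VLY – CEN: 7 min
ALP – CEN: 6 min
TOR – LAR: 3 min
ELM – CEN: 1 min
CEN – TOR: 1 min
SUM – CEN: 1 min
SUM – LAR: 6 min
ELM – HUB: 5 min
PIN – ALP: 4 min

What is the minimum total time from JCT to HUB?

8 min

Settle nodes by increasing distance from JCT:
JCT: 0
TOR: 4  (via JCT)
CEN: 5  (via TOR)
ELM: 6  (via CEN)
SUM: 6  (via CEN)
LAR: 7  (via TOR)
HUB: 8  (via CEN)
Shortest route: JCT → TOR → CEN → HUB = 8 min.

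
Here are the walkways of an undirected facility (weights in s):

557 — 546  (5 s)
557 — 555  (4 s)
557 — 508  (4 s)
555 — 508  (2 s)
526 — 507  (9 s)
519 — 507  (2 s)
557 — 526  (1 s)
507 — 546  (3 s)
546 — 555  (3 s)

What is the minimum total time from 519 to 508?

Shortest distances from 519:
519: 0
507: 2  (via 519)
546: 5  (via 507)
555: 8  (via 546)
557: 10  (via 546)
508: 10  (via 555)
Shortest route: 519 → 507 → 546 → 555 → 508 = 10 s.

10 s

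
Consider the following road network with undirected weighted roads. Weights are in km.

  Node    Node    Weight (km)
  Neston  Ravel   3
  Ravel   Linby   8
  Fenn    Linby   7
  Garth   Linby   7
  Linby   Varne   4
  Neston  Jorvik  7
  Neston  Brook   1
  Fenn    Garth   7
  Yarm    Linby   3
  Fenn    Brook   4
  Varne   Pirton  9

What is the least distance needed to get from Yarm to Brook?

Compare a few routes:
Yarm - Linby - Ravel - Neston - Brook: 3+8+3+1 = 15
Yarm - Linby - Fenn - Brook: 3+7+4 = 14
Cheapest is Yarm - Linby - Fenn - Brook at 14 km.

14 km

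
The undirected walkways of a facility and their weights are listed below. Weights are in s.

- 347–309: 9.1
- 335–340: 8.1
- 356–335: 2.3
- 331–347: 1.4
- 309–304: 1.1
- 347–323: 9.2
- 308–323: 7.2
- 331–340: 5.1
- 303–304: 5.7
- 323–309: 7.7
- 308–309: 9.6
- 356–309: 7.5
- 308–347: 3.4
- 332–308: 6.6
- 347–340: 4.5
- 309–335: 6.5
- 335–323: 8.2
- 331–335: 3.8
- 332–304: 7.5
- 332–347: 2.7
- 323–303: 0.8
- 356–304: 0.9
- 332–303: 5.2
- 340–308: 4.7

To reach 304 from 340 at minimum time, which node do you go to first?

Candidate routes:
340 → 331 → 335 → 356 → 304: 5.1+3.8+2.3+0.9 = 12.1
340 → 335 → 356 → 304: 8.1+2.3+0.9 = 11.3
340 → 347 → 331 → 335 → 356 → 304: 4.5+1.4+3.8+2.3+0.9 = 12.9
340 → 347 → 332 → 304: 4.5+2.7+7.5 = 14.7
Cheapest is 340 → 335 → 356 → 304 at 11.3 s.
So from 340 the first move is to 335.

335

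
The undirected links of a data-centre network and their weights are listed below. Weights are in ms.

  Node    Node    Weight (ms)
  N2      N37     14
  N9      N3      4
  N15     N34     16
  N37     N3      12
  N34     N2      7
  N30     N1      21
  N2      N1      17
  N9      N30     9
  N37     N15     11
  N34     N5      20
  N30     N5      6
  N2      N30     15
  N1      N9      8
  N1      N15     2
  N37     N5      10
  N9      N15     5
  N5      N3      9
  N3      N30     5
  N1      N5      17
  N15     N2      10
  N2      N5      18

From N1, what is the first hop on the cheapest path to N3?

Enumerating some paths:
N1 - N9 - N30 - N3: 8+9+5 = 22
N1 - N15 - N9 - N3: 2+5+4 = 11
N1 - N9 - N3: 8+4 = 12
N1 - N15 - N9 - N30 - N3: 2+5+9+5 = 21
Cheapest is N1 - N15 - N9 - N3 at 11 ms.
So from N1 the first move is to N15.

N15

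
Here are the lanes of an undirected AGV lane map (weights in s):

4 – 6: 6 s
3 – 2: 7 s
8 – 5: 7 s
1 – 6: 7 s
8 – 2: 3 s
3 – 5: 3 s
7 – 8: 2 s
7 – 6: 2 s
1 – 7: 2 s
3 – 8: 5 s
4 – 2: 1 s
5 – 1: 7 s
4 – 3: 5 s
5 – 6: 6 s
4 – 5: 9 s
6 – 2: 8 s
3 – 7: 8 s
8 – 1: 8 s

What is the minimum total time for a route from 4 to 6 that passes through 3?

14 s

Shortest 4→3: 4–3 = 5
Best 3 to 6: 3–5–6 costing 9
Total via 3: 5 + 9 = 14 s.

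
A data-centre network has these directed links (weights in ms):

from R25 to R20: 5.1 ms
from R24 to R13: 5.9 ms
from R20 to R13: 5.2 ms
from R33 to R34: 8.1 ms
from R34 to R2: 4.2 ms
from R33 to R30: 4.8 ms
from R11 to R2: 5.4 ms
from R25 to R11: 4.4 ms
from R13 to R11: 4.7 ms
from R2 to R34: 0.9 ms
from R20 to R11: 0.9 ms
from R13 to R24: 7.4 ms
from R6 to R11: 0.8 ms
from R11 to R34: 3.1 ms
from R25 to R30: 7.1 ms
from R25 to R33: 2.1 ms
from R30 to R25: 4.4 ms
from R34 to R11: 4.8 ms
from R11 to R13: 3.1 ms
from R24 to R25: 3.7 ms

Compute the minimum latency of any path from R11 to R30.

Shortest distances from R11:
R11: 0
R34: 3.1  (via R11)
R13: 3.1  (via R11)
R2: 5.4  (via R11)
R24: 10.5  (via R13)
R25: 14.2  (via R24)
R33: 16.3  (via R25)
R20: 19.3  (via R25)
R30: 21.1  (via R33)
Shortest route: R11–R13–R24–R25–R33–R30 = 21.1 ms.

21.1 ms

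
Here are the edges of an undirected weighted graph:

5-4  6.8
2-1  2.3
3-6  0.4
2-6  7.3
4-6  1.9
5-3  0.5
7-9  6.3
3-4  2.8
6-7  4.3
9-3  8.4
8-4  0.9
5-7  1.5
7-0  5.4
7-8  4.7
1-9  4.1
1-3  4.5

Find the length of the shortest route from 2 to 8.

Compare a few routes:
2 → 1 → 3 → 4 → 8: 2.3+4.5+2.8+0.9 = 10.5
2 → 6 → 3 → 4 → 8: 7.3+0.4+2.8+0.9 = 11.4
2 → 1 → 3 → 6 → 4 → 8: 2.3+4.5+0.4+1.9+0.9 = 10
2 → 6 → 4 → 8: 7.3+1.9+0.9 = 10.1
The minimum is 10 via 2 → 1 → 3 → 6 → 4 → 8.

10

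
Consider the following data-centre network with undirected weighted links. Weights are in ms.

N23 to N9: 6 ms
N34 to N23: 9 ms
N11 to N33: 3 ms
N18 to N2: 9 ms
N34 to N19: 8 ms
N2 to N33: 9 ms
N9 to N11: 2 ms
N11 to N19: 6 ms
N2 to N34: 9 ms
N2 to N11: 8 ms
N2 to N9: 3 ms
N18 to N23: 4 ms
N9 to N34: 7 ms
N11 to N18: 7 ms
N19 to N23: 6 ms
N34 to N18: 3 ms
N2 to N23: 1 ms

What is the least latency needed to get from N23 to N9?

Running Dijkstra from N23:
N23: 0
N2: 1  (via N23)
N18: 4  (via N23)
N9: 4  (via N2)
Shortest route: N23–N2–N9 = 4 ms.

4 ms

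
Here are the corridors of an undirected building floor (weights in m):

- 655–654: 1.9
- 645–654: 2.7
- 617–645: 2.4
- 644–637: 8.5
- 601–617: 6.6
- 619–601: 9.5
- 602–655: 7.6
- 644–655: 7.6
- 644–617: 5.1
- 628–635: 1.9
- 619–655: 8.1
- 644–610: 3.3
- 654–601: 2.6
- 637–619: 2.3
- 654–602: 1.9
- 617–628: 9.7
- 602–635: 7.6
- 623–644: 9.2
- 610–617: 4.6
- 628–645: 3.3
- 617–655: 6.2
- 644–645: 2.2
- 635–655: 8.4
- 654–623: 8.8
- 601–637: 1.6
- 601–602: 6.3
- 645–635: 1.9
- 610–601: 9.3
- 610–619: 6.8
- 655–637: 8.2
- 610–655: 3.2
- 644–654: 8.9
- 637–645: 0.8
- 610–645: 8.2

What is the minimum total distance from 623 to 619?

Candidate routes:
623 → 644 → 645 → 637 → 619: 9.2+2.2+0.8+2.3 = 14.5
623 → 654 → 645 → 637 → 619: 8.8+2.7+0.8+2.3 = 14.6
The minimum is 14.5 m via 623 → 644 → 645 → 637 → 619.

14.5 m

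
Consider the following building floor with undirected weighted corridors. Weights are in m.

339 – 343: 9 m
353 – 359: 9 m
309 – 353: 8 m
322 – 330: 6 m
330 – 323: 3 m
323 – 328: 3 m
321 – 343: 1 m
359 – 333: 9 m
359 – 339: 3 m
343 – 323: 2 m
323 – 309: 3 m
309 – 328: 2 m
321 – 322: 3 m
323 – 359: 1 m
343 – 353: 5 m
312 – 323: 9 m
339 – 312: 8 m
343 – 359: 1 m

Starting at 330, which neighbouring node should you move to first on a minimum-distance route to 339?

323

Enumerating some paths:
330 → 323 → 343 → 359 → 339: 3+2+1+3 = 9
330 → 323 → 359 → 339: 3+1+3 = 7
Cheapest is 330 → 323 → 359 → 339 at 7 m.
So from 330 the first move is to 323.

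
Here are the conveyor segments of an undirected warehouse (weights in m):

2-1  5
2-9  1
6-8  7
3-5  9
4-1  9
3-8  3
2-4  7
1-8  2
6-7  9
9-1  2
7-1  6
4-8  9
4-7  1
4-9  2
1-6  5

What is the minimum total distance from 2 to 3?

8 m

Compare a few routes:
2–1–8–3: 5+2+3 = 10
2–9–4–7–1–8–3: 1+2+1+6+2+3 = 15
2–9–1–8–3: 1+2+2+3 = 8
2–9–4–8–3: 1+2+9+3 = 15
The minimum is 8 m via 2–9–1–8–3.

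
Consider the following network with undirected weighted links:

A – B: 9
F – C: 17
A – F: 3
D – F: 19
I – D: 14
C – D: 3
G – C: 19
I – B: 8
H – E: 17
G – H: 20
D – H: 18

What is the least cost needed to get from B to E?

Settle nodes by increasing distance from B:
B: 0
I: 8  (via B)
A: 9  (via B)
F: 12  (via A)
D: 22  (via I)
C: 25  (via D)
H: 40  (via D)
G: 44  (via C)
E: 57  (via H)
Shortest route: B–I–D–H–E = 57.

57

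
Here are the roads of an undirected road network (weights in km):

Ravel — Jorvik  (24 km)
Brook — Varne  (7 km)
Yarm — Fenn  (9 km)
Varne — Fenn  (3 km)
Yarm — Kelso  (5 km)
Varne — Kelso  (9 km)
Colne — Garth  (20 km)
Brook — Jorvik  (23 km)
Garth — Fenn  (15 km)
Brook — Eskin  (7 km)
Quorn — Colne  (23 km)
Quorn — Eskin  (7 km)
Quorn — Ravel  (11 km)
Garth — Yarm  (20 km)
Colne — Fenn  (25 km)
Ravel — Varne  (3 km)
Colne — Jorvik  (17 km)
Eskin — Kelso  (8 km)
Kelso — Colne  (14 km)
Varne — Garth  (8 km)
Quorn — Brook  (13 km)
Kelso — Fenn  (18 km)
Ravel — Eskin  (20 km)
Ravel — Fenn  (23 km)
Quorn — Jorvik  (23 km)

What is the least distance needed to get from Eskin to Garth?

22 km

Settle nodes by increasing distance from Eskin:
Eskin: 0
Brook: 7  (via Eskin)
Quorn: 7  (via Eskin)
Kelso: 8  (via Eskin)
Yarm: 13  (via Kelso)
Varne: 14  (via Brook)
Fenn: 17  (via Varne)
Ravel: 17  (via Varne)
Colne: 22  (via Kelso)
Garth: 22  (via Varne)
Shortest route: Eskin → Brook → Varne → Garth = 22 km.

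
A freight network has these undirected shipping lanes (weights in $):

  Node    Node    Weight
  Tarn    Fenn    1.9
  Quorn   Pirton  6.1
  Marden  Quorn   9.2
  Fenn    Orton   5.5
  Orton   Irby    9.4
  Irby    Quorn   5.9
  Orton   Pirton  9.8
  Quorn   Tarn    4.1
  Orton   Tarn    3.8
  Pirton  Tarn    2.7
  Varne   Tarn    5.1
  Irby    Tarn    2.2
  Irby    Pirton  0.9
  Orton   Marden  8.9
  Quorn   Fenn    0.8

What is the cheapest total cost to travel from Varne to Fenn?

$7

Compare a few routes:
Varne–Tarn–Quorn–Fenn: 5.1+4.1+0.8 = 10
Varne–Tarn–Fenn: 5.1+1.9 = 7
Varne–Tarn–Irby–Quorn–Fenn: 5.1+2.2+5.9+0.8 = 14
The minimum is $7 via Varne–Tarn–Fenn.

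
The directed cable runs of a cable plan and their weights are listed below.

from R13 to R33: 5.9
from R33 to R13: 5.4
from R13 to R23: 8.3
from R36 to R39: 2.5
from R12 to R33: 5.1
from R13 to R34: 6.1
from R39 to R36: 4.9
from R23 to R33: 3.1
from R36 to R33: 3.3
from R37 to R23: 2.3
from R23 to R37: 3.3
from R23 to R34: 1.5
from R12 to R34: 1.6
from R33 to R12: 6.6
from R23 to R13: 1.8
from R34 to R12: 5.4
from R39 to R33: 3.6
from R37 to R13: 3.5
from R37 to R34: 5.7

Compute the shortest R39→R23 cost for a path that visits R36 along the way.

21.9

Shortest R39→R36: R39 → R36 = 4.9
Best R36 to R23: R36 → R33 → R13 → R23 costing 17
Total via R36: 4.9 + 17 = 21.9.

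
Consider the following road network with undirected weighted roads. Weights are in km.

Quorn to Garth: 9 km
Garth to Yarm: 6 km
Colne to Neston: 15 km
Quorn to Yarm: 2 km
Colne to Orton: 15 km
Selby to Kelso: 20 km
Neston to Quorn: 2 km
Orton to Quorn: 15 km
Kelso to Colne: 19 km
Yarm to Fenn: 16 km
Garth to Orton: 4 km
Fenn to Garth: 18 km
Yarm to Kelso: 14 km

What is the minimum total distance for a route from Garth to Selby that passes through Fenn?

Shortest Garth→Fenn: Garth–Fenn = 18
Best Fenn to Selby: Fenn–Yarm–Kelso–Selby costing 50
Total via Fenn: 18 + 50 = 68 km.

68 km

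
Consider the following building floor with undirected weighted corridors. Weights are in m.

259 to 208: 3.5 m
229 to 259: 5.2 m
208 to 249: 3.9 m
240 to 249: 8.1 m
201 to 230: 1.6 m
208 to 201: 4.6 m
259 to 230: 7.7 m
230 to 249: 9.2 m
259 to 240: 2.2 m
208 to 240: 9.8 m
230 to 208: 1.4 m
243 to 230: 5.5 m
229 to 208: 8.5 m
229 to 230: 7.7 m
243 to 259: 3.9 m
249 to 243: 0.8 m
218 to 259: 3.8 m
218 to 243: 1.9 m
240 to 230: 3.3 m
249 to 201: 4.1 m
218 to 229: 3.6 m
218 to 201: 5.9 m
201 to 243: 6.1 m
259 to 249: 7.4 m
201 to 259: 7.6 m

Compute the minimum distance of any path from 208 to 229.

Settle nodes by increasing distance from 208:
208: 0
230: 1.4  (via 208)
201: 3  (via 230)
259: 3.5  (via 208)
249: 3.9  (via 208)
243: 4.7  (via 249)
240: 4.7  (via 230)
218: 6.6  (via 243)
229: 8.5  (via 208)
Shortest route: 208 → 229 = 8.5 m.

8.5 m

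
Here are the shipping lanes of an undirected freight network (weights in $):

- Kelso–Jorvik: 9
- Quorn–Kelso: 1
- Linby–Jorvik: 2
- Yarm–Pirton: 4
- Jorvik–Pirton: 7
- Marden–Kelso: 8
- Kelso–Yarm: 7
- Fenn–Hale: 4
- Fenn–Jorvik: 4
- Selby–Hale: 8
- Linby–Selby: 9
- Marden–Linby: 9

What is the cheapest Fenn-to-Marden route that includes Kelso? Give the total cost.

Best Fenn to Kelso: Fenn–Jorvik–Kelso costing 13
Shortest Kelso→Marden: Kelso–Marden = 8
Total via Kelso: 13 + 8 = $21.

$21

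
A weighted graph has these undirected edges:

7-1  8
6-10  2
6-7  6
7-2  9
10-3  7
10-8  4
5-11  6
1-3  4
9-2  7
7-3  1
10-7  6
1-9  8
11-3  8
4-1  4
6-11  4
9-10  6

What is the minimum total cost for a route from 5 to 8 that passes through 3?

25

Best 5 to 3: 5 → 11 → 3 costing 14
Shortest 3→8: 3 → 10 → 8 = 11
Total via 3: 14 + 11 = 25.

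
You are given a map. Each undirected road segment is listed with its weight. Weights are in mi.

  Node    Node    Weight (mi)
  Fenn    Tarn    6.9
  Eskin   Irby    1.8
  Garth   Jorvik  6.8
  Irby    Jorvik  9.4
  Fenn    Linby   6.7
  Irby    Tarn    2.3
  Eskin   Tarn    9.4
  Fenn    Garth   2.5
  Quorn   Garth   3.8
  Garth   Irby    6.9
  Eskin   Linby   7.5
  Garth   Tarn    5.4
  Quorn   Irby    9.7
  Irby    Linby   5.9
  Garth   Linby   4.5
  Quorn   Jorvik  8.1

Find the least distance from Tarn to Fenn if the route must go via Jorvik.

Best Tarn to Jorvik: Tarn → Irby → Jorvik costing 11.7
Best Jorvik to Fenn: Jorvik → Garth → Fenn costing 9.3
Total via Jorvik: 11.7 + 9.3 = 21 mi.

21 mi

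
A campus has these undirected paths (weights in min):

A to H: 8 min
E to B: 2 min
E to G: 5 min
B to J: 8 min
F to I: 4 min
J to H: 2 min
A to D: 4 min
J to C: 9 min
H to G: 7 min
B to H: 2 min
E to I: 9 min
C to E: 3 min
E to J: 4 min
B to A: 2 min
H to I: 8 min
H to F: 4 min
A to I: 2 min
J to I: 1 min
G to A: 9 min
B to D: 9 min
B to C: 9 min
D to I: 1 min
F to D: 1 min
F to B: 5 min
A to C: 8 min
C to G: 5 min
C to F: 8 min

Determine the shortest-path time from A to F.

4 min

Settle nodes by increasing distance from A:
A: 0
B: 2  (via A)
I: 2  (via A)
D: 3  (via I)
J: 3  (via I)
E: 4  (via B)
F: 4  (via D)
Shortest route: A → I → D → F = 4 min.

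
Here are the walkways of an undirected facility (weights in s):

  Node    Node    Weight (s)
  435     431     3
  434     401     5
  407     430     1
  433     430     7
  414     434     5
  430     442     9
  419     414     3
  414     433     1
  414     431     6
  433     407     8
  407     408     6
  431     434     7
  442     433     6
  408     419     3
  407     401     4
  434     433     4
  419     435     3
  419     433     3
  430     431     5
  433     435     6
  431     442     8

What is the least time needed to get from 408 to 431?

9 s

Candidate routes:
408 - 419 - 414 - 431: 3+3+6 = 12
408 - 419 - 435 - 431: 3+3+3 = 9
408 - 407 - 430 - 431: 6+1+5 = 12
Cheapest is 408 - 419 - 435 - 431 at 9 s.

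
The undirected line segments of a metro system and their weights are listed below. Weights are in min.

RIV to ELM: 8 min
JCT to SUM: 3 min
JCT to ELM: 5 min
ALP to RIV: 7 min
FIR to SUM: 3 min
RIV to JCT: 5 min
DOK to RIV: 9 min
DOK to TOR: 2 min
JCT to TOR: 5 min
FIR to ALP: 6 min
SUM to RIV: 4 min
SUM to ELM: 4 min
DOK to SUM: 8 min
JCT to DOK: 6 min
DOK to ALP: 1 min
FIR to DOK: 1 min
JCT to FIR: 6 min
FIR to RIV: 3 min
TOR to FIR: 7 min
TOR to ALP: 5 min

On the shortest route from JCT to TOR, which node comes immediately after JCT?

Compare a few routes:
JCT–DOK–TOR: 6+2 = 8
JCT–TOR: 5 = 5
Cheapest is JCT–TOR at 5 min.
So from JCT the first move is to TOR.

TOR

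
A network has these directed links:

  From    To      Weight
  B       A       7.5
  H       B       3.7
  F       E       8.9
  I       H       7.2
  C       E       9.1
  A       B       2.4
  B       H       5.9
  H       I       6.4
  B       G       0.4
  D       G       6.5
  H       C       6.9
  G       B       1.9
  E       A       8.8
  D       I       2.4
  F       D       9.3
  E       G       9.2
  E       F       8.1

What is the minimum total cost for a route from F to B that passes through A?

20.1

Best F to A: F–E–A costing 17.7
Best A to B: A–B costing 2.4
Total via A: 17.7 + 2.4 = 20.1.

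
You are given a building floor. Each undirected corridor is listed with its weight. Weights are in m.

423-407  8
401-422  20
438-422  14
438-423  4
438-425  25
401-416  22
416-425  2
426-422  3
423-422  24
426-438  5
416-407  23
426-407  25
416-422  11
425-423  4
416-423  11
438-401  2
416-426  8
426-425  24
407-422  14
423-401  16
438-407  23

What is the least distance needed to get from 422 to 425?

13 m

Enumerating some paths:
422–438–423–425: 14+4+4 = 22
422–426–438–423–425: 3+5+4+4 = 16
422–416–425: 11+2 = 13
422–426–438–423–416–425: 3+5+4+11+2 = 25
The minimum is 13 m via 422–416–425.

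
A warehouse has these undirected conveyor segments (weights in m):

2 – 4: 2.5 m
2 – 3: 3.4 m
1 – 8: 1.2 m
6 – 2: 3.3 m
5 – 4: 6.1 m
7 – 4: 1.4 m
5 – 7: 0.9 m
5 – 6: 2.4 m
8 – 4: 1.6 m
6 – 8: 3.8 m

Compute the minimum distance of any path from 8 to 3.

7.5 m

Candidate routes:
8 → 4 → 7 → 5 → 6 → 2 → 3: 1.6+1.4+0.9+2.4+3.3+3.4 = 13
8 → 6 → 2 → 3: 3.8+3.3+3.4 = 10.5
8 → 4 → 2 → 3: 1.6+2.5+3.4 = 7.5
8 → 6 → 5 → 7 → 4 → 2 → 3: 3.8+2.4+0.9+1.4+2.5+3.4 = 14.4
The minimum is 7.5 m via 8 → 4 → 2 → 3.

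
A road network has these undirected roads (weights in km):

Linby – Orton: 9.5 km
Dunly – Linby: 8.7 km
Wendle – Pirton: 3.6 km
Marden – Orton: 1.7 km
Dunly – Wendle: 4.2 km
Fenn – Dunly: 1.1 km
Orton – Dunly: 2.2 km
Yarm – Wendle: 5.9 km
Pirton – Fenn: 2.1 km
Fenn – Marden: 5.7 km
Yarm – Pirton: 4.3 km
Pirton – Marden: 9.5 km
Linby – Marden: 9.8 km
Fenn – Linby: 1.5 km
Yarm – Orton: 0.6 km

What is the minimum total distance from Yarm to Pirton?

4.3 km

Enumerating some paths:
Yarm–Orton–Dunly–Fenn–Pirton: 0.6+2.2+1.1+2.1 = 6
Yarm–Orton–Marden–Fenn–Pirton: 0.6+1.7+5.7+2.1 = 10.1
Yarm–Pirton: 4.3 = 4.3
Yarm–Wendle–Pirton: 5.9+3.6 = 9.5
The minimum is 4.3 km via Yarm–Pirton.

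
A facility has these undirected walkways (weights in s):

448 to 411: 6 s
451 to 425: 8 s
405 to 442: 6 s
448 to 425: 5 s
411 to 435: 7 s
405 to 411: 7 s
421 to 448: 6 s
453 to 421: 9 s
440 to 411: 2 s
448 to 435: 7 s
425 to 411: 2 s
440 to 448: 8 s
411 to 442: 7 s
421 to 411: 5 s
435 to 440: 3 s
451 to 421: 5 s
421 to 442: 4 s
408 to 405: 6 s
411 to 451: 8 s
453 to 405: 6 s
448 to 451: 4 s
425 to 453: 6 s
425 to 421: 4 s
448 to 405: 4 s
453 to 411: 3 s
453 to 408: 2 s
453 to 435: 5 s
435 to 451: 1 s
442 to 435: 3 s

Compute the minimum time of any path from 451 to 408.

Running Dijkstra from 451:
451: 0
435: 1  (via 451)
442: 4  (via 435)
440: 4  (via 435)
448: 4  (via 451)
421: 5  (via 451)
411: 6  (via 440)
453: 6  (via 435)
408: 8  (via 453)
Shortest route: 451–435–453–408 = 8 s.

8 s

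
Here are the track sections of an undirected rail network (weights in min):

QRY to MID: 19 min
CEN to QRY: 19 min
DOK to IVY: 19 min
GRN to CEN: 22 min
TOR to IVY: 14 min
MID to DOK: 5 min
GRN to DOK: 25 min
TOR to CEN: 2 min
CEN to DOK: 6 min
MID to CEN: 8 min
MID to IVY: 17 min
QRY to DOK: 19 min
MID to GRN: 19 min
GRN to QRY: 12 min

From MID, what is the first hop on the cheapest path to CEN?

Candidate routes:
MID - DOK - CEN: 5+6 = 11
MID - CEN: 8 = 8
Cheapest is MID - CEN at 8 min.
So from MID the first move is to CEN.

CEN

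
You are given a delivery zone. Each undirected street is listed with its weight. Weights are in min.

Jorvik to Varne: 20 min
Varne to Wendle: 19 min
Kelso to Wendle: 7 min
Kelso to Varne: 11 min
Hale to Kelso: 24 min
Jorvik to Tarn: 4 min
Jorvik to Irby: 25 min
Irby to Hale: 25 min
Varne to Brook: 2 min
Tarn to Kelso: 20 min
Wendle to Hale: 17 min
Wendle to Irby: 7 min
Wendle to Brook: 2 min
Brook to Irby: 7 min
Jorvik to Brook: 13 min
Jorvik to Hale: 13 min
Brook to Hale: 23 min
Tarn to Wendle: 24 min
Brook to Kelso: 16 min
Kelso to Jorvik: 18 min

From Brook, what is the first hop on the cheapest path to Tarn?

Compare a few routes:
Brook - Varne - Jorvik - Tarn: 2+20+4 = 26
Brook - Jorvik - Tarn: 13+4 = 17
The minimum is 17 min via Brook - Jorvik - Tarn.
So from Brook the first move is to Jorvik.

Jorvik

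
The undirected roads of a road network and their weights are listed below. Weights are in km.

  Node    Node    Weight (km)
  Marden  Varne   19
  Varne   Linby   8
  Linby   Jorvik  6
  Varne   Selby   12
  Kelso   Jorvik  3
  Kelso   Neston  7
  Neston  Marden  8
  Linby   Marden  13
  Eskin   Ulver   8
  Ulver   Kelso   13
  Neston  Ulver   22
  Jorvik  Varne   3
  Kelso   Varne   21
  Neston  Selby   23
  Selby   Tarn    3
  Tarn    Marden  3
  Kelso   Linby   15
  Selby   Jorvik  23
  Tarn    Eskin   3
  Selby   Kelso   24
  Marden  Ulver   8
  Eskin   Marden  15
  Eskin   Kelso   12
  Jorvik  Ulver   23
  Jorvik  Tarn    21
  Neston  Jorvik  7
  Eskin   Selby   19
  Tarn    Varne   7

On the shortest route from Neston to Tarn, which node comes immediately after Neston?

Candidate routes:
Neston - Marden - Tarn: 8+3 = 11
Neston - Kelso - Jorvik - Varne - Tarn: 7+3+3+7 = 20
Neston - Jorvik - Varne - Tarn: 7+3+7 = 17
Cheapest is Neston - Marden - Tarn at 11 km.
So from Neston the first move is to Marden.

Marden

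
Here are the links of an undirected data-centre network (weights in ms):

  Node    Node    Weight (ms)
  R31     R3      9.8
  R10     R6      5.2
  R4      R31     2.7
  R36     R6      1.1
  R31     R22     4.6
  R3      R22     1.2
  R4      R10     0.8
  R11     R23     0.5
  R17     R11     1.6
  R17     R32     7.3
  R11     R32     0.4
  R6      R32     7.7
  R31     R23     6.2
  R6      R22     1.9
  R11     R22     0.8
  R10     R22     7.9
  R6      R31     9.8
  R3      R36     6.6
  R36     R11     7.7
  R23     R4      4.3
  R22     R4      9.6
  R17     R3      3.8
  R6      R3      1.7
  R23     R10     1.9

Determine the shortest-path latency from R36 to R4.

7 ms

Compare a few routes:
R36 → R6 → R22 → R11 → R23 → R10 → R4: 1.1+1.9+0.8+0.5+1.9+0.8 = 7
R36 → R6 → R10 → R4: 1.1+5.2+0.8 = 7.1
The minimum is 7 ms via R36 → R6 → R22 → R11 → R23 → R10 → R4.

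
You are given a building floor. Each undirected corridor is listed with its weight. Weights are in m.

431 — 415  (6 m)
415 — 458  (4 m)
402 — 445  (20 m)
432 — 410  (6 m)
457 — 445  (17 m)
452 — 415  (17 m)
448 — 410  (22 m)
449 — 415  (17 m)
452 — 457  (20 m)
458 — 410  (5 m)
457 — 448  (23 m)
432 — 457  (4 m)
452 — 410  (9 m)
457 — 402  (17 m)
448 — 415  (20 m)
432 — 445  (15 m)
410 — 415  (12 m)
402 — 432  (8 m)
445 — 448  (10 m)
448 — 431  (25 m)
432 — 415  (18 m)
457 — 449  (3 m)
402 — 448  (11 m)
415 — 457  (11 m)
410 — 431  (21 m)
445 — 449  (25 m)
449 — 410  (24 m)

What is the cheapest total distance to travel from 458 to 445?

26 m

Settle nodes by increasing distance from 458:
458: 0
415: 4  (via 458)
410: 5  (via 458)
431: 10  (via 415)
432: 11  (via 410)
452: 14  (via 410)
457: 15  (via 415)
449: 18  (via 457)
402: 19  (via 432)
448: 24  (via 415)
445: 26  (via 432)
Shortest route: 458 → 410 → 432 → 445 = 26 m.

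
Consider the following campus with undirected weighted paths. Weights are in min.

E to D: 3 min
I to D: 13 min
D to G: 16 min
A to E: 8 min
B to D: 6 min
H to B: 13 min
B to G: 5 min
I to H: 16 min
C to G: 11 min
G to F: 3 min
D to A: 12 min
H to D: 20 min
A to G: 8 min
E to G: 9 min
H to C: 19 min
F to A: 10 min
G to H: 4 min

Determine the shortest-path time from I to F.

Running Dijkstra from I:
I: 0
D: 13  (via I)
E: 16  (via D)
H: 16  (via I)
B: 19  (via D)
G: 20  (via H)
F: 23  (via G)
Shortest route: I–H–G–F = 23 min.

23 min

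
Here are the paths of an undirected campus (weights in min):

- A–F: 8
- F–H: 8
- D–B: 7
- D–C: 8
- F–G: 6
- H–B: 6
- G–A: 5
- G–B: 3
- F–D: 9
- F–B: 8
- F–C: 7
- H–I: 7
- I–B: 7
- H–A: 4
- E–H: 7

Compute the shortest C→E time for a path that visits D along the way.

Shortest C→D: C → D = 8
Shortest D→E: D → B → H → E = 20
Total via D: 8 + 20 = 28 min.

28 min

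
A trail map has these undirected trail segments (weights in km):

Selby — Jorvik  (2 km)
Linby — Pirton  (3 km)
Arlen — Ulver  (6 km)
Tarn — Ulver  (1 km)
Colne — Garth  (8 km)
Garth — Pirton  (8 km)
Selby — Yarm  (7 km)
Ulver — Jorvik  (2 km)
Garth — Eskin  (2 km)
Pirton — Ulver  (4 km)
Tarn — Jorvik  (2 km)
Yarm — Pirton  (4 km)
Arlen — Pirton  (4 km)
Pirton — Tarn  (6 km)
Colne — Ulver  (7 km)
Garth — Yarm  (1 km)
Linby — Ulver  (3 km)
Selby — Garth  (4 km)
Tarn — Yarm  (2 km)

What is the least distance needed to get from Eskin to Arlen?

11 km

Enumerating some paths:
Eskin - Garth - Yarm - Tarn - Ulver - Pirton - Arlen: 2+1+2+1+4+4 = 14
Eskin - Garth - Yarm - Tarn - Ulver - Arlen: 2+1+2+1+6 = 12
Eskin - Garth - Yarm - Pirton - Arlen: 2+1+4+4 = 11
Cheapest is Eskin - Garth - Yarm - Pirton - Arlen at 11 km.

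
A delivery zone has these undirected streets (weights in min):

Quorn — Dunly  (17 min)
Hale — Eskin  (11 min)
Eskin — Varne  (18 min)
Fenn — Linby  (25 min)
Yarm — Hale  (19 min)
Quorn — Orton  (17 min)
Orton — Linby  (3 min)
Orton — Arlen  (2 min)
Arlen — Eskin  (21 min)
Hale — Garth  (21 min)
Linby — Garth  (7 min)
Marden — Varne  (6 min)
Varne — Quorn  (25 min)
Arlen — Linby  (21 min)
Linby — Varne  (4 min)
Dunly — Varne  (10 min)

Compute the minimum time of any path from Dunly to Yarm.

58 min

Candidate routes:
Dunly - Varne - Eskin - Hale - Yarm: 10+18+11+19 = 58
Dunly - Varne - Linby - Garth - Hale - Yarm: 10+4+7+21+19 = 61
Dunly - Varne - Linby - Orton - Arlen - Eskin - Hale - Yarm: 10+4+3+2+21+11+19 = 70
The minimum is 58 min via Dunly - Varne - Eskin - Hale - Yarm.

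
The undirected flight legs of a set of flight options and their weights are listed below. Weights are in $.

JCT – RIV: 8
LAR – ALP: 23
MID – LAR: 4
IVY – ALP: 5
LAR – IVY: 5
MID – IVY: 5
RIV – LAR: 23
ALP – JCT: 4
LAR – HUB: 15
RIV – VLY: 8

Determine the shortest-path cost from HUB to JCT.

Compare a few routes:
HUB → LAR → IVY → ALP → JCT: 15+5+5+4 = 29
HUB → LAR → ALP → JCT: 15+23+4 = 42
HUB → LAR → MID → IVY → ALP → JCT: 15+4+5+5+4 = 33
The minimum is $29 via HUB → LAR → IVY → ALP → JCT.

$29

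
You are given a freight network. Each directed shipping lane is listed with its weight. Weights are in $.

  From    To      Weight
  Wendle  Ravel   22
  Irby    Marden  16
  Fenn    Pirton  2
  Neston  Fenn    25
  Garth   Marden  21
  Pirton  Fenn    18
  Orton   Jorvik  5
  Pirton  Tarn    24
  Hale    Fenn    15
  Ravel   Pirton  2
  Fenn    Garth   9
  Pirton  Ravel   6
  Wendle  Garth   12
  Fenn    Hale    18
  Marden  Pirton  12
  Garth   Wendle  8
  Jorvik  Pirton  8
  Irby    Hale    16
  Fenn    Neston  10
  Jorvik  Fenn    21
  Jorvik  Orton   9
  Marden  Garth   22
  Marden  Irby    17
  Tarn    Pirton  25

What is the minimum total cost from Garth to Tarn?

Compare a few routes:
Garth - Marden - Pirton - Tarn: 21+12+24 = 57
Garth - Wendle - Ravel - Pirton - Tarn: 8+22+2+24 = 56
The minimum is $56 via Garth - Wendle - Ravel - Pirton - Tarn.

$56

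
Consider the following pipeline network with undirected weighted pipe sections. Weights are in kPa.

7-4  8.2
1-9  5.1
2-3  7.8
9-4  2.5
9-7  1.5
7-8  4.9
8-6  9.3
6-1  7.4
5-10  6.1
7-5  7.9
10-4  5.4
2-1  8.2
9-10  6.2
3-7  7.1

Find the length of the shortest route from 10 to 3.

14.8 kPa

Shortest distances from 10:
10: 0
4: 5.4  (via 10)
5: 6.1  (via 10)
9: 6.2  (via 10)
7: 7.7  (via 9)
1: 11.3  (via 9)
8: 12.6  (via 7)
3: 14.8  (via 7)
Shortest route: 10–9–7–3 = 14.8 kPa.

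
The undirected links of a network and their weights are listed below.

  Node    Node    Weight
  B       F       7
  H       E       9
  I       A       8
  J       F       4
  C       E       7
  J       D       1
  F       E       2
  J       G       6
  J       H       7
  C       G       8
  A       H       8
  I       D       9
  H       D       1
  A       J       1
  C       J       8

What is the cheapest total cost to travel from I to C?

Settle nodes by increasing distance from I:
I: 0
A: 8  (via I)
D: 9  (via I)
J: 9  (via A)
H: 10  (via D)
F: 13  (via J)
E: 15  (via F)
G: 15  (via J)
C: 17  (via J)
Shortest route: I–A–J–C = 17.

17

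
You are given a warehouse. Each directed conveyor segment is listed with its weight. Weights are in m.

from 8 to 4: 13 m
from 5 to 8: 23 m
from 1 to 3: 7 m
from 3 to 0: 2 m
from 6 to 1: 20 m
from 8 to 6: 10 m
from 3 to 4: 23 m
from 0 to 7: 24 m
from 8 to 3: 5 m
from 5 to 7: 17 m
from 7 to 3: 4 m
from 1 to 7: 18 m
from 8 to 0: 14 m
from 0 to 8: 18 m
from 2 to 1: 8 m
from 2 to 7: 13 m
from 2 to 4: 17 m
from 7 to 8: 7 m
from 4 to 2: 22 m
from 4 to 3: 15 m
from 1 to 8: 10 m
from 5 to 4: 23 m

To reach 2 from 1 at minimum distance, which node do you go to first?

Candidate routes:
1–8–4–2: 10+13+22 = 45
1–3–4–2: 7+23+22 = 52
The minimum is 45 m via 1–8–4–2.
So from 1 the first move is to 8.

8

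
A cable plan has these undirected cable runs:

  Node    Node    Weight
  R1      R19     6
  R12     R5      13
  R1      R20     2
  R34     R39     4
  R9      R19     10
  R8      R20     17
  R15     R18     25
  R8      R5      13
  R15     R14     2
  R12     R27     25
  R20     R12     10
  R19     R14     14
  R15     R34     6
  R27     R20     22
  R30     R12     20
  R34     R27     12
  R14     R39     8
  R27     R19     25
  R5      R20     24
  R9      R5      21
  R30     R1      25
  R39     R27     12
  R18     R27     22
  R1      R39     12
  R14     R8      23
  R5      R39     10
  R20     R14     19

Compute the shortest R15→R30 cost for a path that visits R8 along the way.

69

Shortest R15→R8: R15–R14–R8 = 25
Shortest R8→R30: R8–R20–R1–R30 = 44
Total via R8: 25 + 44 = 69.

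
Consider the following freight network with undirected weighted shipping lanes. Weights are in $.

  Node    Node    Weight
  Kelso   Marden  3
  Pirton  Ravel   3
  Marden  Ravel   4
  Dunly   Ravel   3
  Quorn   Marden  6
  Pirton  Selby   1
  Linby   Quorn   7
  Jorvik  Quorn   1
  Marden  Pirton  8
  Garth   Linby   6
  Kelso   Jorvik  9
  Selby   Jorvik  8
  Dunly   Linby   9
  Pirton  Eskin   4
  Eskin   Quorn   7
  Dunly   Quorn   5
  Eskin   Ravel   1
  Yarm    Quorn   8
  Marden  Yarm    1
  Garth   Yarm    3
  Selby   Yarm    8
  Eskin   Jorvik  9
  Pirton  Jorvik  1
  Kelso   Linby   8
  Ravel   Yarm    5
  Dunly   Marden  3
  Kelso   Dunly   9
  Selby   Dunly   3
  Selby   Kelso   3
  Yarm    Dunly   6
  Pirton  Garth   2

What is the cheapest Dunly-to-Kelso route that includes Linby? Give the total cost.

Shortest Dunly→Linby: Dunly–Linby = 9
Best Linby to Kelso: Linby–Kelso costing 8
Total via Linby: 9 + 8 = $17.

$17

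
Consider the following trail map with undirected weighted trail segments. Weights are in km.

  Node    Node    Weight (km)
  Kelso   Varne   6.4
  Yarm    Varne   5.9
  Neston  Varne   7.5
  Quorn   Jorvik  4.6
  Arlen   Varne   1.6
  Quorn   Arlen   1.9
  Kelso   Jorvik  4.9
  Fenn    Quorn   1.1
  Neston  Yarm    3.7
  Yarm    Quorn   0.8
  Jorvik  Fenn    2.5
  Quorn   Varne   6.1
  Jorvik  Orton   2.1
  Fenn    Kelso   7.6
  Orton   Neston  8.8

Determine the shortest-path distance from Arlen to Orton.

7.6 km

Candidate routes:
Arlen - Quorn - Fenn - Jorvik - Orton: 1.9+1.1+2.5+2.1 = 7.6
Arlen - Quorn - Jorvik - Orton: 1.9+4.6+2.1 = 8.6
The minimum is 7.6 km via Arlen - Quorn - Fenn - Jorvik - Orton.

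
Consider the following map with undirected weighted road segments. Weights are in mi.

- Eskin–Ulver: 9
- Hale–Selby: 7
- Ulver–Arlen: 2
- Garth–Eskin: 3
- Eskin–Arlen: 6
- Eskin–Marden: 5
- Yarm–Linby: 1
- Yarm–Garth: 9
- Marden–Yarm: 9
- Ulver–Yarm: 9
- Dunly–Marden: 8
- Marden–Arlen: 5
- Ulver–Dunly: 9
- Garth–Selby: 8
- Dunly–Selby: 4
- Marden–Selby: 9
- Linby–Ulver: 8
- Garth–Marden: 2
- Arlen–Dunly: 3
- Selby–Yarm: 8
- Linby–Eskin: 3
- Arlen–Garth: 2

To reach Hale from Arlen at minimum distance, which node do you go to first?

Dunly

Candidate routes:
Arlen–Garth–Marden–Selby–Hale: 2+2+9+7 = 20
Arlen–Garth–Selby–Hale: 2+8+7 = 17
Arlen–Dunly–Selby–Hale: 3+4+7 = 14
The minimum is 14 mi via Arlen–Dunly–Selby–Hale.
So from Arlen the first move is to Dunly.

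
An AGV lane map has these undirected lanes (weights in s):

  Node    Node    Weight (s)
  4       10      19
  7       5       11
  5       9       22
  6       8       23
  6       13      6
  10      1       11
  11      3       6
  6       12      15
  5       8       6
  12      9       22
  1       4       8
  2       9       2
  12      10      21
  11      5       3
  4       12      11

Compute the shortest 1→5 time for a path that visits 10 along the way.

Best 1 to 10: 1 → 10 costing 11
Shortest 10→5: 10 → 12 → 9 → 5 = 65
Total via 10: 11 + 65 = 76 s.

76 s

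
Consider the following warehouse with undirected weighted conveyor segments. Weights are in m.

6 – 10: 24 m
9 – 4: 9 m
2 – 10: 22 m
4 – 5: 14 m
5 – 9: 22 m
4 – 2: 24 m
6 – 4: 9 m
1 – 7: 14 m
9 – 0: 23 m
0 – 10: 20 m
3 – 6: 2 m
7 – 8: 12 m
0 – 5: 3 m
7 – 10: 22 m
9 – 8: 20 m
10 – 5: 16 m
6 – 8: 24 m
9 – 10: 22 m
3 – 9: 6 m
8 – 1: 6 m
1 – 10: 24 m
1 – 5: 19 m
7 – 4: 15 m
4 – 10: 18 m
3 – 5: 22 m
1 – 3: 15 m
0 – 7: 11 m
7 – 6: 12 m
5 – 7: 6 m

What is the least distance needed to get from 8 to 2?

Shortest distances from 8:
8: 0
1: 6  (via 8)
7: 12  (via 8)
5: 18  (via 7)
9: 20  (via 8)
0: 21  (via 5)
3: 21  (via 1)
6: 23  (via 3)
4: 27  (via 7)
10: 30  (via 1)
2: 51  (via 4)
Shortest route: 8–7–4–2 = 51 m.

51 m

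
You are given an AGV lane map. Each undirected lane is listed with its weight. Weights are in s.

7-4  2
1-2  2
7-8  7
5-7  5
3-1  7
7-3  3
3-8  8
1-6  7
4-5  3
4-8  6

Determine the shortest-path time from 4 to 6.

19 s

Compare a few routes:
4 → 7 → 3 → 1 → 6: 2+3+7+7 = 19
4 → 5 → 7 → 3 → 1 → 6: 3+5+3+7+7 = 25
Cheapest is 4 → 7 → 3 → 1 → 6 at 19 s.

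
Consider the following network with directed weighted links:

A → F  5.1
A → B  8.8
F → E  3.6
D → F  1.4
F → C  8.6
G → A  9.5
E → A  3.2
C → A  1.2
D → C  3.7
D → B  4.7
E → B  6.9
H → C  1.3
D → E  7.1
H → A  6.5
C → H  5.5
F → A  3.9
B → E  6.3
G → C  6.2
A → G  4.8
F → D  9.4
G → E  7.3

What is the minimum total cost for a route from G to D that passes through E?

Best G to E: G → E costing 7.3
Best E to D: E → A → F → D costing 17.7
Total via E: 7.3 + 17.7 = 25.

25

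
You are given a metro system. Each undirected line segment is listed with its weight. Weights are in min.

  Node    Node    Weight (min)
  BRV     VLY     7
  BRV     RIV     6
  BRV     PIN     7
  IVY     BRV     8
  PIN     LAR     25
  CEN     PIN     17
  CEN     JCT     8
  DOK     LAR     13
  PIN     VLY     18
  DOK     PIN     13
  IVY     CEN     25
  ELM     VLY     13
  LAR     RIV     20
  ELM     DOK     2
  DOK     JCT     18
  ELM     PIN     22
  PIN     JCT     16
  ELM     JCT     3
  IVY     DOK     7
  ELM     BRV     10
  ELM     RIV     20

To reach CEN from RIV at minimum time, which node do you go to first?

Candidate routes:
RIV - BRV - PIN - CEN: 6+7+17 = 30
RIV - BRV - ELM - JCT - CEN: 6+10+3+8 = 27
RIV - ELM - JCT - CEN: 20+3+8 = 31
The minimum is 27 min via RIV - BRV - ELM - JCT - CEN.
So from RIV the first move is to BRV.

BRV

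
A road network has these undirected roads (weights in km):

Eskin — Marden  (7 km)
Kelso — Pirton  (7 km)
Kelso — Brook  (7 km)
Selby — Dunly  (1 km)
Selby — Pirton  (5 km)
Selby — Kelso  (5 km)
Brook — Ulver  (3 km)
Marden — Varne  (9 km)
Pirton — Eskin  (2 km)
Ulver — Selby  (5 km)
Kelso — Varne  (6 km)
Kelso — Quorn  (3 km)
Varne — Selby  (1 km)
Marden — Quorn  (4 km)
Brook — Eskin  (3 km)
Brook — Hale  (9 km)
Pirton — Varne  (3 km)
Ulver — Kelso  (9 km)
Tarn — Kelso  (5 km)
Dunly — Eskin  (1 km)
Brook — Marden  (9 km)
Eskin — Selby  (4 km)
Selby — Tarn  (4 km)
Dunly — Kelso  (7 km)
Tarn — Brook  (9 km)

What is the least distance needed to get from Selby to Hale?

Candidate routes:
Selby–Eskin–Brook–Hale: 4+3+9 = 16
Selby–Dunly–Eskin–Brook–Hale: 1+1+3+9 = 14
Selby–Ulver–Brook–Hale: 5+3+9 = 17
Cheapest is Selby–Dunly–Eskin–Brook–Hale at 14 km.

14 km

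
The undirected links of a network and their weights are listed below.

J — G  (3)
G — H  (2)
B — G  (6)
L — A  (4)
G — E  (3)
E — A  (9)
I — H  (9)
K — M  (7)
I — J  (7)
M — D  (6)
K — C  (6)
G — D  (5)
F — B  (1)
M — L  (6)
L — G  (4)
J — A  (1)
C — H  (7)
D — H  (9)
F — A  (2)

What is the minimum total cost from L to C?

Running Dijkstra from L:
L: 0
A: 4  (via L)
G: 4  (via L)
J: 5  (via A)
F: 6  (via A)
H: 6  (via G)
M: 6  (via L)
B: 7  (via F)
E: 7  (via G)
D: 9  (via G)
I: 12  (via J)
C: 13  (via H)
Shortest route: L–G–H–C = 13.

13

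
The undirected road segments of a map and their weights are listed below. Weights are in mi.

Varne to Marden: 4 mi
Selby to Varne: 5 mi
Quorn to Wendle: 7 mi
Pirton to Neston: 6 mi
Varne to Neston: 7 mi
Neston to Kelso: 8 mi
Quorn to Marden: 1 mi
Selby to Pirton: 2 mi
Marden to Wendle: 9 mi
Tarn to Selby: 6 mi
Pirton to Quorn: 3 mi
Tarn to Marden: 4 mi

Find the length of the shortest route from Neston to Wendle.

Running Dijkstra from Neston:
Neston: 0
Pirton: 6  (via Neston)
Varne: 7  (via Neston)
Kelso: 8  (via Neston)
Selby: 8  (via Pirton)
Quorn: 9  (via Pirton)
Marden: 10  (via Quorn)
Tarn: 14  (via Selby)
Wendle: 16  (via Quorn)
Shortest route: Neston → Pirton → Quorn → Wendle = 16 mi.

16 mi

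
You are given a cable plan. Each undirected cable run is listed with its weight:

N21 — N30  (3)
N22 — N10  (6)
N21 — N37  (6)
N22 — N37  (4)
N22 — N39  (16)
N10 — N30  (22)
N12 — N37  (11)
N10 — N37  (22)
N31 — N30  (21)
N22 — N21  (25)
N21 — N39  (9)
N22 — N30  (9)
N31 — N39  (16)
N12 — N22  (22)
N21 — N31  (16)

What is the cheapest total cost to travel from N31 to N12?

Running Dijkstra from N31:
N31: 0
N39: 16  (via N31)
N21: 16  (via N31)
N30: 19  (via N21)
N37: 22  (via N21)
N22: 26  (via N37)
N10: 32  (via N22)
N12: 33  (via N37)
Shortest route: N31 → N21 → N37 → N12 = 33.

33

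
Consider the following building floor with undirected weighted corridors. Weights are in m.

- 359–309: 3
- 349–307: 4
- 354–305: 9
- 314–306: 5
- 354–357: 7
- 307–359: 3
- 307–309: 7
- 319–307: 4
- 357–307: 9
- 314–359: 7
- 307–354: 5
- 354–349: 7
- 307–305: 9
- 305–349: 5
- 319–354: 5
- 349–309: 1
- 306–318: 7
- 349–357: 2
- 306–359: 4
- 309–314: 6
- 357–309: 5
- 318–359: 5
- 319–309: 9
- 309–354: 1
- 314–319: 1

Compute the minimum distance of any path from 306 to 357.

Settle nodes by increasing distance from 306:
306: 0
359: 4  (via 306)
314: 5  (via 306)
319: 6  (via 314)
307: 7  (via 359)
318: 7  (via 306)
309: 7  (via 359)
354: 8  (via 309)
349: 8  (via 309)
357: 10  (via 349)
Shortest route: 306 → 359 → 309 → 349 → 357 = 10 m.

10 m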